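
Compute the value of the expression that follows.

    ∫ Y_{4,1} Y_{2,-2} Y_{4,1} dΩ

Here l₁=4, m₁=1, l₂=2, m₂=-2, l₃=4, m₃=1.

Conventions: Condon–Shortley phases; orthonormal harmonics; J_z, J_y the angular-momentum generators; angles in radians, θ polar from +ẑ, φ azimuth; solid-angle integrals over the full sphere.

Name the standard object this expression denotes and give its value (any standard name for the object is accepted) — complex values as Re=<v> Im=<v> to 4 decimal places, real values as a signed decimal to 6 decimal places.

Gaunt coefficient, +0.200662

This is a Gaunt coefficient — the integral of a triple product of spherical harmonics over the sphere.
Checks pass: Σm=0; 10 even; l₃=4∈[2,6].
(2·4+1)(2·2+1)(2·4+1) = 405
Δ: 2! 6! 2! / 11! → 1/13860
sum: t=0:+1/192 t=1:−1/36 t=2:+1/192 = -5/288
3j²(4 2 4; 0 0 0) = Δ·Π!·Σ² = 20/693  (sign -1)
sum: t=0:+1/144 = 1/144
3j²(4 2 4; 1 -2 1) = Δ·Π!·Σ² = 10/231  (sign -1)
combine: 4πI² = 405·20/693·10/231 = 3000/5929
take √, sign +1: I = 0.20066192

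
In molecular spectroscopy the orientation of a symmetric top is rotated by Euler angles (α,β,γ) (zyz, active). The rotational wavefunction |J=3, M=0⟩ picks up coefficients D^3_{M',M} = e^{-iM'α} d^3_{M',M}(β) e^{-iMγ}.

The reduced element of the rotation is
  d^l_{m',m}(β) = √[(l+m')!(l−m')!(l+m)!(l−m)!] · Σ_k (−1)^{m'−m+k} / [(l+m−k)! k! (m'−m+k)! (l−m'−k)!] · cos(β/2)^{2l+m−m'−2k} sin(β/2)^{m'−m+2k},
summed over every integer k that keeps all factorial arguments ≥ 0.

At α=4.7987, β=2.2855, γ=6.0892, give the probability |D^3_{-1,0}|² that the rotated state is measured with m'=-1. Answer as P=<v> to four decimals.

P=0.1409

D^3_{-1,0}(4.7987,2.2855,6.0892) = e^{-i·-1·4.7987}·d^3_{-1,0}(2.2855)·e^{-i·0·6.0892}. Compute d first:
c=cos(2.285500/2)=0.415094, s=sin(2.285500/2)=0.909778; N=√[2·24·6·6]=41.569219
Admissible k: 1..3 (factorial args all ≥0)
  k=1: (−1)^0·41.5692/(12)·0.4151^5·0.9098^1 = +0.038838
  k=2: (−1)^1·41.5692/(4)·0.4151^3·0.9098^3 = -0.559704
  k=3: (−1)^2·41.5692/(12)·0.4151^1·0.9098^5 = +0.896222
d^3_{-1,0}(2.2855) = +0.038838 -0.559704 +0.896222 = +0.375356
|D^3_{-1,0}|² = |d^3_{-1,0}(β)|² = (+0.375356)² = 0.140892 (the z-rotation phases have unit modulus)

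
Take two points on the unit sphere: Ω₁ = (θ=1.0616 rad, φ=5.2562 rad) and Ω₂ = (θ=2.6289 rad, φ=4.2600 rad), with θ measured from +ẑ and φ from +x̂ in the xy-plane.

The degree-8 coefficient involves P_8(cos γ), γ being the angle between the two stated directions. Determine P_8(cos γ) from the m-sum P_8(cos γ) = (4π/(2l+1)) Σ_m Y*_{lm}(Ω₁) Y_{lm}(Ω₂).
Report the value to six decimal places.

-0.020530

Term-by-term m-sum for l=8 (normalisation 4π/17 = 0.739198):
  m=-8: (-0.06164 - 0.16283j) × (-0.00153 - 0.00079j) = -0.00003 + 0.00030j  (running Σ = -0.00003 + 0.00030j)
  m=-7: (0.23996 - 0.30595j) × (0.00031 - 0.01227j) = -0.00368 - 0.00304j  (running Σ = -0.00372 - 0.00274j)
  m=-6: (0.42458 + 0.05174j) × (0.04959 - 0.02258j) = 0.02222 - 0.00702j  (running Σ = 0.01851 - 0.00976j)
  m=-5: (0.04656 + 0.10356j) × (0.13010 + 0.10763j) = -0.00509 + 0.01849j  (running Σ = 0.01342 + 0.00873j)
  m=-4: (0.16850 - 0.24395j) × (-0.08680 + 0.35661j) = 0.07237 + 0.08126j  (running Σ = 0.08579 + 0.08999j)
  m=-3: (0.27616 + 0.01677j) × (-0.50447 + 0.10944j) = -0.14115 + 0.02176j  (running Σ = -0.05536 + 0.11175j)
  m=-2: (-0.07833 - 0.14931j) × (-0.20225 - 0.25739j) = -0.02259 + 0.05036j  (running Σ = -0.07795 + 0.16211j)
  m=-1: (0.16228 - 0.26841j) × (-0.09757 + 0.20076j) = 0.03805 + 0.05877j  (running Σ = -0.03990 + 0.22088j)
  m=0: (-0.12498 + 0.00000j) × (-0.41623 + 0.00000j) = 0.05202 + 0.00000j  (running Σ = 0.01212 + 0.22088j)
  m=1: (-0.16228 - 0.26841j) × (0.09757 + 0.20076j) = 0.03805 - 0.05877j  (running Σ = 0.05017 + 0.16211j)
  m=2: (-0.07833 + 0.14931j) × (-0.20225 + 0.25739j) = -0.02259 - 0.05036j  (running Σ = 0.02759 + 0.11175j)
  m=3: (-0.27616 + 0.01677j) × (0.50447 + 0.10944j) = -0.14115 - 0.02176j  (running Σ = -0.11356 + 0.08999j)
  m=4: (0.16850 + 0.24395j) × (-0.08680 - 0.35661j) = 0.07237 - 0.08126j  (running Σ = -0.04119 + 0.00873j)
  m=5: (-0.04656 + 0.10356j) × (-0.13010 + 0.10763j) = -0.00509 - 0.01849j  (running Σ = -0.04628 - 0.00976j)
  m=6: (0.42458 - 0.05174j) × (0.04959 + 0.02258j) = 0.02222 + 0.00702j  (running Σ = -0.02406 - 0.00274j)
  m=7: (-0.23996 - 0.30595j) × (-0.00031 - 0.01227j) = -0.00368 + 0.00304j  (running Σ = -0.02774 + 0.00030j)
  m=8: (-0.06164 + 0.16283j) × (-0.00153 + 0.00079j) = -0.00003 - 0.00030j  (running Σ = -0.02777 + 0.00000j)
Accumulated sum -0.02777 + 0.00000j; after 4π/(2l+1) scaling, -0.02053 + 0.00000j ⇒ P_8 = -0.020530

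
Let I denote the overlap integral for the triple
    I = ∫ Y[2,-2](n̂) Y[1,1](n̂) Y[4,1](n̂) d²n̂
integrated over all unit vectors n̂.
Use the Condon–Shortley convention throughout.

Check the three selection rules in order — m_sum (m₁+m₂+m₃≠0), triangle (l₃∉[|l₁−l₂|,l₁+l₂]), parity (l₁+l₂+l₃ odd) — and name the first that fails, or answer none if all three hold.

triangle

Σmᵢ = 0  ✓
l₃∈[|l₁−l₂|,l₁+l₂]=[1,3] required, l₃=4 fails  ✗
Σlᵢ = 7 ⇒ odd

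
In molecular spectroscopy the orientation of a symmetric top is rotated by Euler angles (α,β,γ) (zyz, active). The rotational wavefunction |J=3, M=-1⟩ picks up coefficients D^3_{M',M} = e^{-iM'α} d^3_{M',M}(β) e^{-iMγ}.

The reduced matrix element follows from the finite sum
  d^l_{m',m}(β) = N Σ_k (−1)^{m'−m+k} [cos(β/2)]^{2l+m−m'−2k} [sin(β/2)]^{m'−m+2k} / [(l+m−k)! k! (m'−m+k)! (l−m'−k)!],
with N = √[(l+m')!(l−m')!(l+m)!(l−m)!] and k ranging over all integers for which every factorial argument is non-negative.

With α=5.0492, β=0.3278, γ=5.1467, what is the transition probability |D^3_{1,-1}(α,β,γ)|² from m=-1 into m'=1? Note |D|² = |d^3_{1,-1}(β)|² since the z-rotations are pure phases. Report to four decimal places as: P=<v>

D^3_{1,-1}(5.0492,0.3278,5.1467) = e^{-i·1·5.0492}·d^3_{1,-1}(0.3278)·e^{-i·-1·5.1467}. Compute d first:
With c≡cos(β/2)=0.986598 and s≡sin(β/2)=0.163167, N=[24·2·2·24]^{1/2}=48.000000
Admissible k: 0..2 (factorial args all ≥0)
  k=0: (−1)^2·48.0000/(8)·0.9866^4·0.1632^2 = +0.151349
  k=1: (−1)^3·48.0000/(6)·0.9866^2·0.1632^4 = -0.005520
  k=2: (−1)^4·48.0000/(48)·0.9866^0·0.1632^6 = +0.000019
d^3_{1,-1}(0.3278) = +0.151349 -0.005520 +0.000019 = +0.145848
|D^3_{1,-1}|² = |d^3_{1,-1}(β)|² = (+0.145848)² = 0.021272 (the z-rotation phases have unit modulus)

P=0.0213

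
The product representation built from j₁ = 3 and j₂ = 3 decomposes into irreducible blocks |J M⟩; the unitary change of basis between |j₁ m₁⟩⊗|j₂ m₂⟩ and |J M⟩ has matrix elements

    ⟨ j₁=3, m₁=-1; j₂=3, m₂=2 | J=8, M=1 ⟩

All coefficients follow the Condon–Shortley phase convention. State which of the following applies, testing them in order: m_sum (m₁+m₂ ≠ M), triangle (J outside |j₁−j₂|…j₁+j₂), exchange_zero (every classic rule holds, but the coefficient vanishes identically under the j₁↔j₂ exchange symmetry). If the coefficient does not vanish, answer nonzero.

m-sum: m₁+m₂ = -1+2 = 1, M = 1  ✓
triangle: need |j₁−j₂| ≤ J ≤ j₁+j₂, i.e. J ∈ [0, 6]; J = 8 is outside ✗ ⇒ coefficient is 0

triangle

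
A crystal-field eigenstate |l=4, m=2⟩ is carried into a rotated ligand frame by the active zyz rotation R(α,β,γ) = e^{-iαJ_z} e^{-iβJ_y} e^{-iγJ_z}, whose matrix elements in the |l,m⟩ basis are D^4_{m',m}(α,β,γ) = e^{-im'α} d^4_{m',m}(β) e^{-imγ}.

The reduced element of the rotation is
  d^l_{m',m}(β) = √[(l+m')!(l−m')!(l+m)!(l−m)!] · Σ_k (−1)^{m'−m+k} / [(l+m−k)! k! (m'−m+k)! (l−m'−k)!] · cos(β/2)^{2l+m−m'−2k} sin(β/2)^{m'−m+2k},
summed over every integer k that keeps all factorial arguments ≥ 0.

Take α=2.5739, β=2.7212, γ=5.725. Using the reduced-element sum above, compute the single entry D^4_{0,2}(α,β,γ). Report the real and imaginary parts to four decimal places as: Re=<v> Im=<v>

Re=0.1397 Im=0.2860

D^4_{0,2}(2.5739,2.7212,5.7250) = e^{-i·0·2.5739}·d^4_{0,2}(2.7212)·e^{-i·2·5.7250}. Compute d first:
c=cos(2.721200/2)=0.208652, s=sin(2.721200/2)=0.977990; N=√[24·24·720·2]=910.735966
k∈{2,3,4} keeps every argument non-negative
  k=2: (−1)^0·910.7360/(96)·0.2087^6·0.9780^2 = +0.000749
  k=3: (−1)^1·910.7360/(36)·0.2087^4·0.9780^4 = -0.043865
  k=4: (−1)^2·910.7360/(96)·0.2087^2·0.9780^6 = +0.361387
d^4_{0,2}(2.7212) = +0.000749 -0.043865 +0.361387 = +0.318271
Phases: e^{-i·(0)·2.5739}=+1.000000+0.000000i, e^{-i·(2)·5.7250}=+0.438946+0.898513i ⇒ D=+0.139704+0.285970i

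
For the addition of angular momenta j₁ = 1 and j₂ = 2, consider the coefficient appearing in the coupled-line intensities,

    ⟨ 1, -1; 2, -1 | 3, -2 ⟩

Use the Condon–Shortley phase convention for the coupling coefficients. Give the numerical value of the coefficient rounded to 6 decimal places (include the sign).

triangle: 0!·2!·4!/7! = 48/5040
(j±m)!: 0!·2!·1!·3!·1!·5! = 1440
prefactor² = (2J+1)·Δ·N² = 96
  k=0: +1/(0!·0!·2!·1!·0!·3!) = 1/12
Σ = 1/12  ⇒  CG² = 96·(1/12)² = 2/3
CG = +√(2/3) = +0.816497

+√(2/3) ≈ +0.816497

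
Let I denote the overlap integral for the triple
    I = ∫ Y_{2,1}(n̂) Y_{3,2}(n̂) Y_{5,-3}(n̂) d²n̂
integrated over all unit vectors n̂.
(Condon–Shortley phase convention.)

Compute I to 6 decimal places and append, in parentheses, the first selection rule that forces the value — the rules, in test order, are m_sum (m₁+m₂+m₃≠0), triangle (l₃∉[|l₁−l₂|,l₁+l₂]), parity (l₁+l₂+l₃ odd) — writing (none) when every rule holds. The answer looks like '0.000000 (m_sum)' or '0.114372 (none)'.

-0.253584 (none)

Checks pass: Σm=0; 10 even; l₃=5∈[1,5].
(2·2+1)(2·3+1)(2·5+1) = 385
Δ: 0! 4! 6! / 11! → 1/2310
sum: t=0:+1/144 = 1/144
3j²(2 3 5; 0 0 0) = Δ·Π!·Σ² = 10/231  (sign -1)
sum: t=0:+1/720 = 1/720
3j²(2 3 5; 1 2 -3) = Δ·Π!·Σ² = 8/165  (sign +1)
combine: 4πI² = 385·10/231·8/165 = 80/99
take √, sign -1: I = -0.25358436
No selection rule forces the value: the integral is nonzero (none).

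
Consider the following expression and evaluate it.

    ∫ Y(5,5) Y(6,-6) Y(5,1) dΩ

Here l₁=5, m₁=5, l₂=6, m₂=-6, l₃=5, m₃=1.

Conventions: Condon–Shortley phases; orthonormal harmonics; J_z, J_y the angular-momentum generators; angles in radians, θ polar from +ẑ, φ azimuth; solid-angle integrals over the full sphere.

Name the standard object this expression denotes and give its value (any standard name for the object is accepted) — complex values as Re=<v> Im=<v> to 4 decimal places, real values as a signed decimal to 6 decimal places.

Gaunt coefficient, +0.096539

This is a Gaunt coefficient — the integral of a triple product of spherical harmonics over the sphere.
Checks pass: Σm=0; 16 even; l₃=5∈[1,11].
(2·5+1)(2·6+1)(2·5+1) = 1573
Δ: 6! 4! 6! / 17! → 1/28588560
sum: t=1:−1/345600 t=2:+1/13824 t=3:−1/5184 t=4:+1/13824 t=5:−1/345600 = -7/129600
3j²(5 6 5; 0 0 0) = Δ·Π!·Σ² = 80/7293  (sign +1)
sum: t=0:+1/12441600 = 1/12441600
3j²(5 6 5; 5 -6 1) = Δ·Π!·Σ² = 3/442  (sign +1)
combine: 4πI² = 1573·80/7293·3/442 = 440/3757
take √, sign +1: I = 0.09653856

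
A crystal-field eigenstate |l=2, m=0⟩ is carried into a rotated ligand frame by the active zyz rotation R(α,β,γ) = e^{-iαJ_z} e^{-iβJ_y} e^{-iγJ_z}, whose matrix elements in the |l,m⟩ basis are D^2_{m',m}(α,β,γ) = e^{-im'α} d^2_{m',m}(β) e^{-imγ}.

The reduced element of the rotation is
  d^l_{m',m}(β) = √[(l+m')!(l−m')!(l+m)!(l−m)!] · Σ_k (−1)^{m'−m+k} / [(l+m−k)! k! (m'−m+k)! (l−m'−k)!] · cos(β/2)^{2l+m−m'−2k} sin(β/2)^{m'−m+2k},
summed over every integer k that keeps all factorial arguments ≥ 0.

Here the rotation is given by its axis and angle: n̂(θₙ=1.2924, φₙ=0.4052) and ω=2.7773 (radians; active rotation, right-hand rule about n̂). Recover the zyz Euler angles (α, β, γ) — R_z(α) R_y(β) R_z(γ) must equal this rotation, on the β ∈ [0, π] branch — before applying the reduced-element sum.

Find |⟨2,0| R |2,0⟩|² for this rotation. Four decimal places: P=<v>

P=0.1867

Axis–angle → zyz. n̂ = (sinθₙcosφₙ, sinθₙsinφₙ, cosθₙ) = (+0.883639, +0.379025, +0.274814), ω = 2.7773.
R = I cosω + sinω [n̂]ₓ + (1−cosω) n̂n̂ᵀ gives
  R = [+0.576019, +0.549950, +0.604779; +0.745776, -0.656484, -0.113343; +0.334695, +0.516317, -0.788287]
β = atan2(√(R₁₃²+R₂₃²), R₃₃) = 2.478816; α = atan2(R₂₃, R₁₃) mod 2π = 6.097922; γ = atan2(R₃₂, −R₃₁) mod 2π = 2.145929
Split into d^2_{0,0}(β=2.4788) × two z-phases.
Half-angle: c=0.325356, s=0.945591. N=√(2·2·2·2)=4.000000
k∈{0,1,2} keeps every argument non-negative
  k=0: (−1)^0·4.0000/(4)·0.3254^4·0.9456^0 = +0.011206
  k=1: (−1)^1·4.0000/(1)·0.3254^2·0.9456^2 = -0.378604
  k=2: (−1)^2·4.0000/(4)·0.3254^0·0.9456^4 = +0.799492
d^2_{0,0}(2.4788) = +0.011206 -0.378604 +0.799492 = +0.432094
|D^2_{0,0}|² = |d^2_{0,0}(β)|² = (+0.432094)² = 0.186705 (the z-rotation phases have unit modulus)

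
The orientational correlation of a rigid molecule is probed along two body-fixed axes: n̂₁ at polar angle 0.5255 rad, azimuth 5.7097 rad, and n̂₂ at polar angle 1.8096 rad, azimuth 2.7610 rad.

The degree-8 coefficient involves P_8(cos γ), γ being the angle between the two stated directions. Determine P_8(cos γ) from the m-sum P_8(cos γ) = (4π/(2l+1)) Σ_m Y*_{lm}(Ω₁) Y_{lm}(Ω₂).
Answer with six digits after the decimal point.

0.317367

Summing Y*_{l m}(θ₁,φ₁)·Y_{l m}(θ₂,φ₂) over m ∈ [−8, 8]; prefactor 4π/(2·8+1) = 0.739198:
  m=-8: (-0.000257, 0.002051) × (-0.407480, 0.039589) = (0.000023, -0.000846)  (running Σ = (0.000023, -0.000846))
  m=-7: (-0.009163, 0.010924) × (-0.354088, 0.183193) = (0.001244, -0.005547)  (running Σ = (0.001267, -0.006393))
  m=-6: (-0.058610, 0.018087) × (0.033287, -0.038511) = (-0.001254, 0.002859)  (running Σ = (0.000013, -0.003533))
  m=-5: (-0.176941, -0.049764) × (0.117356, -0.340213) = (-0.037696, 0.054357)  (running Σ = (-0.037683, 0.050824))
  m=-4: (-0.254396, -0.288219) × (-0.003667, -0.075662) = (-0.020874, 0.020305)  (running Σ = (-0.058557, 0.071129))
  m=-3: (-0.076574, -0.507827) × (0.131444, 0.287352) = (0.135860, -0.088754)  (running Σ = (0.077302, -0.017625))
  m=-2: (0.118252, -0.262101) × (0.093427, 0.089009) = (0.034377, -0.013962)  (running Σ = (0.111680, -0.031587))
  m=-1: (-0.219759, 0.141941) × (-0.270928, -0.108398) = (0.074925, -0.014634)  (running Σ = (0.186604, -0.046222))
  m=0: (-0.389856, -0.000000) × (-0.143979, 0.000000) = (0.056131, 0.000000)  (running Σ = (0.242736, -0.046222))
  m=1: (0.219759, 0.141941) × (0.270928, -0.108398) = (0.074925, 0.014634)  (running Σ = (0.317660, -0.031587))
  m=2: (0.118252, 0.262101) × (0.093427, -0.089009) = (0.034377, 0.013962)  (running Σ = (0.352038, -0.017625))
  m=3: (0.076574, -0.507827) × (-0.131444, 0.287352) = (0.135860, 0.088754)  (running Σ = (0.487897, 0.071129))
  m=4: (-0.254396, 0.288219) × (-0.003667, 0.075662) = (-0.020874, -0.020305)  (running Σ = (0.467023, 0.050824))
  m=5: (0.176941, -0.049764) × (-0.117356, -0.340213) = (-0.037696, -0.054357)  (running Σ = (0.429328, -0.003533))
  m=6: (-0.058610, -0.018087) × (0.033287, 0.038511) = (-0.001254, -0.002859)  (running Σ = (0.428073, -0.006393))
  m=7: (0.009163, 0.010924) × (0.354088, 0.183193) = (0.001244, 0.005547)  (running Σ = (0.429317, -0.000846))
  m=8: (-0.000257, -0.002051) × (-0.407480, -0.039589) = (0.000023, 0.000846)  (running Σ = (0.429340, 0.000000))
Total Σ_m = (0.429340, 0.000000). Multiply by 0.739198: (0.317367, 0.000000). P_8(cos γ) = 0.317367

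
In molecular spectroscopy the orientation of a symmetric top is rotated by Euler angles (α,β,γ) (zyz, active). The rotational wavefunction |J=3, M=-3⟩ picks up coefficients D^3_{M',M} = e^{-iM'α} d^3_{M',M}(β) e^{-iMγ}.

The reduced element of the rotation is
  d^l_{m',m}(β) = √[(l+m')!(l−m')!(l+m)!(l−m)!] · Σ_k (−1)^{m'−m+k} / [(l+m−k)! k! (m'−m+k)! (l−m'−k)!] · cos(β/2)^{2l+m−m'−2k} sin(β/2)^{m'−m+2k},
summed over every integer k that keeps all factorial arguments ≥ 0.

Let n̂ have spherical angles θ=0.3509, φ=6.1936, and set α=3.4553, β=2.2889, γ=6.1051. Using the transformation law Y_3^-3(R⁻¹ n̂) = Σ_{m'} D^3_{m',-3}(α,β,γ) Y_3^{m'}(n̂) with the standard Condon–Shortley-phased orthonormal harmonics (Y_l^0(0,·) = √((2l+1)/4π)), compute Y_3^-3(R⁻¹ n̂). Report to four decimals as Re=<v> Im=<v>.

Re=-0.0558 Im=-0.0147

Need the full column D^3_{m',-3} for m'=−3..3 at α=3.4553, β=2.2889, γ=6.1051.
cos(β/2)=0.413547, sin(β/2)=0.910483
d^3_{-3,-3}: single k=0 term ⇒ +0.005002;  D = -0.004594-0.001979i
d^3_{-2,-3}: single k=0 term ⇒ -0.026976;  D = -0.026859-0.002509i
d^3_{-1,-3}: single k=0 term ⇒ +0.093905;  D = -0.091630+0.020543i
d^3_{0,-3}: single k=0 term ⇒ -0.238729;  D = -0.205461+0.121561i
d^3_{1,-3}: single k=0 term ⇒ +0.455179;  D = -0.301106+0.341355i
d^3_{2,-3}: single k=0 term ⇒ -0.633810;  D = -0.252134+0.581501i
d^3_{3,-3}: single k=0 term ⇒ +0.569679;  D = -0.054275+0.567088i
Y_3^{m'}(θ=0.3509,φ=6.1936) and Σ D·Y over m':
  (-0.0046-0.0020i)·(+0.0163+0.0045i)  (-0.0269-0.0025i)·(+0.1116+0.0202i)  (-0.0916+0.0205i)·(+0.3772+0.0339i)  (-0.2055+0.1216i)·(+0.4938+0.0000i)  (-0.3011+0.3414i)·(-0.3772+0.0339i)  (-0.2521+0.5815i)·(+0.1116-0.0202i)  (-0.0543+0.5671i)·(-0.0163+0.0045i)
Y_3^-3(R⁻¹ n̂) = -0.055769-0.014694i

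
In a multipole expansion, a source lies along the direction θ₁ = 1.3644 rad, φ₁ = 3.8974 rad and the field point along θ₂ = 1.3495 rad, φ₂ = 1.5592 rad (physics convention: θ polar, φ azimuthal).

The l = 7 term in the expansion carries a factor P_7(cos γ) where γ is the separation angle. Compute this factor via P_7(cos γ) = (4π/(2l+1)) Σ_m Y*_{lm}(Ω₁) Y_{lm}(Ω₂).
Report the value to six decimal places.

Expand P_7 via completeness: Σ_{m} conj(Y_{7,m}) at Ω₁ times Y_{7,m} at Ω₂ —
  [-7]  conj(Y_{7,-7})(Ω₁) = -0.23520 + 0.36035j ; Y_{7,-7}(Ω₂) = -0.03411 + 0.41929j ; Δ = -0.14307 - 0.11091j
  [-6]  conj(Y_{7,-6})(Ω₁) = -0.05954 - 0.33182j ; Y_{7,-6}(Ω₂) = -0.35327 - 0.02462j ; Δ = 0.01286 + 0.11869j
  [-5]  conj(Y_{7,-5})(Ω₁) = -0.12026 - 0.08906j ; Y_{7,-5}(Ω₂) = -0.00702 + 0.12099j ; Δ = 0.01162 - 0.01393j
  [-4]  conj(Y_{7,-4})(Ω₁) = 0.33635 - 0.04000j ; Y_{7,-4}(Ω₂) = -0.34602 - 0.01606j ; Δ = -0.11703 + 0.00844j
  [-3]  conj(Y_{7,-3})(Ω₁) = 0.03197 - 0.03822j ; Y_{7,-3}(Ω₂) = -0.00054 + 0.01562j ; Δ = 0.00058 + 0.00052j
  [-2]  conj(Y_{7,-2})(Ω₁) = 0.01932 + 0.32603j ; Y_{7,-2}(Ω₂) = -0.32784 - 0.00760j ; Δ = -0.00385 - 0.10703j
  [-1]  conj(Y_{7,-1})(Ω₁) = 0.00781 + 0.00736j ; Y_{7,-1}(Ω₂) = 0.00029 - 0.02511j ; Δ = 0.00019 - 0.00019j
  [+0]  conj(Y_{7,0})(Ω₁) = -0.32131 + 0.00000j ; Y_{7,0}(Ω₂) = -0.32051 + 0.00000j ; Δ = 0.10298 + 0.00000j
  [+1]  conj(Y_{7,1})(Ω₁) = -0.00781 + 0.00736j ; Y_{7,1}(Ω₂) = -0.00029 - 0.02511j ; Δ = 0.00019 + 0.00019j
  [+2]  conj(Y_{7,2})(Ω₁) = 0.01932 - 0.32603j ; Y_{7,2}(Ω₂) = -0.32784 + 0.00760j ; Δ = -0.00385 + 0.10703j
  [+3]  conj(Y_{7,3})(Ω₁) = -0.03197 - 0.03822j ; Y_{7,3}(Ω₂) = 0.00054 + 0.01562j ; Δ = 0.00058 - 0.00052j
  [+4]  conj(Y_{7,4})(Ω₁) = 0.33635 + 0.04000j ; Y_{7,4}(Ω₂) = -0.34602 + 0.01606j ; Δ = -0.11703 - 0.00844j
  [+5]  conj(Y_{7,5})(Ω₁) = 0.12026 - 0.08906j ; Y_{7,5}(Ω₂) = 0.00702 + 0.12099j ; Δ = 0.01162 + 0.01393j
  [+6]  conj(Y_{7,6})(Ω₁) = -0.05954 + 0.33182j ; Y_{7,6}(Ω₂) = -0.35327 + 0.02462j ; Δ = 0.01286 - 0.11869j
  [+7]  conj(Y_{7,7})(Ω₁) = 0.23520 + 0.36035j ; Y_{7,7}(Ω₂) = 0.03411 + 0.41929j ; Δ = -0.14307 + 0.11091j
Accumulated sum -0.37441 + 0.00000j; after 4π/(2l+1) scaling, -0.31367 + 0.00000j ⇒ P_7 = -0.313666

-0.313666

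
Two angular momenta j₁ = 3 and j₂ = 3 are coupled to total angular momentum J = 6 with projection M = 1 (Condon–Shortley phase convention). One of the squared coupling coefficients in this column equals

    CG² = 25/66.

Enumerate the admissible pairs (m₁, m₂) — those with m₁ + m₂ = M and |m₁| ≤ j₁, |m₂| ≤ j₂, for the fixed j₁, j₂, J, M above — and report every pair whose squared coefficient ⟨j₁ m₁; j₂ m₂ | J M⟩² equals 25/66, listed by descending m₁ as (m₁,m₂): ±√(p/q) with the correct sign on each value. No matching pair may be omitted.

(1,0): +√(25/66); (0,1): +√(25/66)

Admissible pairs with m₁+m₂ = M = 1: (-2,3), (-1,2), (0,1), (1,0), (2,-1), (3,-2)
  (m₁,m₂)=(3,-2): CG² = 1/132, CG = +√(1/132)
  (m₁,m₂)=(2,-1): CG² = 5/44, CG = +√(5/44)
  (m₁,m₂)=(1,0): CG² = 25/66, CG = +√(25/66)   ← matches the target
  (m₁,m₂)=(0,1): CG² = 25/66, CG = +√(25/66)   ← matches the target
  (m₁,m₂)=(-1,2): CG² = 5/44, CG = +√(5/44)
  (m₁,m₂)=(-2,3): CG² = 1/132, CG = +√(1/132)
Pairs with CG² = 25/66: (1,0): +√(25/66); (0,1): +√(25/66)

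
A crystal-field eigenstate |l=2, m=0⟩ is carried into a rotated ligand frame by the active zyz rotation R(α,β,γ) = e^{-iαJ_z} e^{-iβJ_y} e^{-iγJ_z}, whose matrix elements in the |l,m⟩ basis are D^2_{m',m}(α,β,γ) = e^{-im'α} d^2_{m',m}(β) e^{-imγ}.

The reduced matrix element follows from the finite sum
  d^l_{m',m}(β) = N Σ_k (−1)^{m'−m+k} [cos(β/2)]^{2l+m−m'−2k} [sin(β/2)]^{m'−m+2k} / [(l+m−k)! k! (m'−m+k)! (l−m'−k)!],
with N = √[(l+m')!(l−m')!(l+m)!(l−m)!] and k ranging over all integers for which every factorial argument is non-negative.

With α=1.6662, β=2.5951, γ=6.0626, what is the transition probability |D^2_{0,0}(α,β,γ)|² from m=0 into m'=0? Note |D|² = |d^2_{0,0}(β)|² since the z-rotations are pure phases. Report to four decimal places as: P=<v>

D^2_{0,0}(1.6662,2.5951,6.0626) = e^{-i·0·1.6662}·d^2_{0,0}(2.5951)·e^{-i·0·6.0626}. Compute d first:
With c≡cos(β/2)=0.269859 and s≡sin(β/2)=0.962900, N=[2·2·2·2]^{1/2}=4.000000
The bounds max(0,m−m')=0 and min(l+m,l−m')=2 give 3 terms
  k=0: (−1)^0·4.0000/(4)·0.2699^4·0.9629^0 = +0.005303
  k=1: (−1)^1·4.0000/(1)·0.2699^2·0.9629^2 = -0.270082
  k=2: (−1)^2·4.0000/(4)·0.2699^0·0.9629^4 = +0.859656
d^2_{0,0}(2.5951) = +0.005303 -0.270082 +0.859656 = +0.594877
|D^2_{0,0}|² = |d^2_{0,0}(β)|² = (+0.594877)² = 0.353879 (the z-rotation phases have unit modulus)

P=0.3539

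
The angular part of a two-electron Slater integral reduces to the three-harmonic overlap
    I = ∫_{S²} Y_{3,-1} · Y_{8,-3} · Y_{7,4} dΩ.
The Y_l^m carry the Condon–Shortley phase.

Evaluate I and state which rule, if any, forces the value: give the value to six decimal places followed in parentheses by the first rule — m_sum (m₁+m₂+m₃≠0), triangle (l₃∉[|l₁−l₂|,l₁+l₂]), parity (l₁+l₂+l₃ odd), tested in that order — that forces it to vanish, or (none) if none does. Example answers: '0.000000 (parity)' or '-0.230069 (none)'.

Checks pass: Σm=0; 18 even; l₃=7∈[5,11].
(2·3+1)(2·8+1)(2·7+1) = 1785
Δ: 4! 2! 12! / 19! → 1/5290740
sum: t=1:−1/7257600 t=2:+1/2073600 t=3:−1/7257600 = 1/4838400
3j²(3 8 7; 0 0 0) = Δ·Π!·Σ² = 252/20995  (sign -1)
sum: t=2:+1/17418240 t=3:−1/43545600 t=4:+1/1916006400 = 67/1916006400
3j²(3 8 7; -1 -3 4) = Δ·Π!·Σ² = 4489/352716  (sign -1)
combine: 4πI² = 1785·252/20995·4489/352716 = 282807/1037153
take √, sign +1: I = 0.14730542
No selection rule forces the value: the integral is nonzero (none).

0.147305 (none)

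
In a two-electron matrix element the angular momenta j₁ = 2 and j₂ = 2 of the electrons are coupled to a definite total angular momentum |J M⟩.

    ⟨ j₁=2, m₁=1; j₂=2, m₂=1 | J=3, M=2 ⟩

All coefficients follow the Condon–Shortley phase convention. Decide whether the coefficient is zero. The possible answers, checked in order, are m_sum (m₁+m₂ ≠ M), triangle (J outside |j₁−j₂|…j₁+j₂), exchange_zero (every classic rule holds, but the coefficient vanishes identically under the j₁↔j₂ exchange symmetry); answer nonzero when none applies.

exchange_zero

m-sum: m₁+m₂ = 1+1 = 2, M = 2  ✓
triangle: |j₁−j₂| = 0 ≤ J = 3 ≤ j₁+j₂ = 4  ✓
exchange: j₁=j₂ and m₁=m₂, and (−1)^(j₁+j₂−J) = (−1)^1 = −1 forces ⟨j₁m₁;j₂m₂|JM⟩ = −⟨j₂m₂;j₁m₁|JM⟩ = −⟨j₁m₁;j₂m₂|JM⟩ ⇒ the coefficient vanishes identically
Racah sum check: Σ_k collapses to 0 ⇒ CG = 0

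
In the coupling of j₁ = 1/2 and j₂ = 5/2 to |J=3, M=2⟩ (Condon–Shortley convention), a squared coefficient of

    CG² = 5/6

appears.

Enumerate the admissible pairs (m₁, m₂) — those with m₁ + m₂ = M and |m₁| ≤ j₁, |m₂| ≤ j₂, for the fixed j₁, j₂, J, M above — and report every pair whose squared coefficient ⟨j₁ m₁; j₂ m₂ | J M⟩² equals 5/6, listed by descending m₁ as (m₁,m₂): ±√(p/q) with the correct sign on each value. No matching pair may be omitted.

Admissible pairs with m₁+m₂ = M = 2: (-1/2,5/2), (1/2,3/2)
  (m₁,m₂)=(1/2,3/2): CG² = 5/6, CG = +√(5/6)   ← matches the target
  (m₁,m₂)=(-1/2,5/2): CG² = 1/6, CG = +√(1/6)
Pairs with CG² = 5/6: (1/2,3/2): +√(5/6)

(1/2,3/2): +√(5/6)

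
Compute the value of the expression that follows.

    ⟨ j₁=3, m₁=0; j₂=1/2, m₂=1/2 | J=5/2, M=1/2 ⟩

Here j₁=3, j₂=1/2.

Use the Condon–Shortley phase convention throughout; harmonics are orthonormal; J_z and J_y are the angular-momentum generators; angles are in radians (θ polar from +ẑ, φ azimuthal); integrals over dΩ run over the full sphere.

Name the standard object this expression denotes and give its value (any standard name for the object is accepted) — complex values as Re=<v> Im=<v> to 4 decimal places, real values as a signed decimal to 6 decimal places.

Clebsch–Gordan coefficient, −√(3/7) ≈ -0.654654

This is a Clebsch–Gordan (vector-coupling) coefficient.
triangle: 1!×5!×0!/7! = 120/5040
(j±m)!: 3!×3!×1!×0!×3!×2! = 432
prefactor² = (2J+1)×Δ×N² = 432/7
  k=1: −1/(1!×0!×2!×0!×3!×0!) = -1/12
Σ = -1/12  ⇒  CG² = 432/7×(-1/12)² = 3/7
CG = −√(3/7) = -0.654654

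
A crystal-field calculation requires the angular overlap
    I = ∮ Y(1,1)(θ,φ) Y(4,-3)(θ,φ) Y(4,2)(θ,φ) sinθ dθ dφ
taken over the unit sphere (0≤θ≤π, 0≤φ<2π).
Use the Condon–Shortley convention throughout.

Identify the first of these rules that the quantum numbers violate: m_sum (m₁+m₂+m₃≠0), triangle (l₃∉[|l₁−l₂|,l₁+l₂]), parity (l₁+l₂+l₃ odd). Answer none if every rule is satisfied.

Σmᵢ = 0  ✓
l₃∈[|l₁−l₂|,l₁+l₂]=[3,5], have l₃=4  ✓
Σlᵢ = 9 ⇒ odd  ✗

parity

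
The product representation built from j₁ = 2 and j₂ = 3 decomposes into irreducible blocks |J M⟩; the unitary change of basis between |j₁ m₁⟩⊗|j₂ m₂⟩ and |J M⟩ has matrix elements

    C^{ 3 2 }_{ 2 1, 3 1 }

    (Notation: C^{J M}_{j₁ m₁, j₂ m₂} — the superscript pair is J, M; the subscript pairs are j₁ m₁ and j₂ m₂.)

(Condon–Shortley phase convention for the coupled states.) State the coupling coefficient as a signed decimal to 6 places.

−√(1/4) ≈ -0.500000

j₁+j₂−J=2  J+j₁−j₂=2  J−j₁+j₂=4  j₁+j₂+J+1=9
(j₁±m₁, j₂±m₂, J±M) = (3,1,4,2,5,1)
P² = 64
sum k=0..1:
  [0] +1/48 = 1/48
  [1] −1/12 = -1/12
S = -1/16
C² = P²·S² = 1/4 ; C = -0.500000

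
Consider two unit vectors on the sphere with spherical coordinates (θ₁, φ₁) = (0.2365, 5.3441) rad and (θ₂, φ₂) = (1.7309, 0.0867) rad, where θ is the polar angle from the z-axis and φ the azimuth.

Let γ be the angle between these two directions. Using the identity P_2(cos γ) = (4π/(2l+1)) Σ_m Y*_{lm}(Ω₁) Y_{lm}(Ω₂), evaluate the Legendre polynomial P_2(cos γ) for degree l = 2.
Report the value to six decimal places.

Addition theorem: P_2(cos γ) = (4π/5) Σ_m Y*_{lm}(Ω₁) Y_{lm}(Ω₂), m = −2…2:
  m=-2: Y*=(-0.006416, -0.020211)  Y=(0.370812, -0.064951)  product (-0.003692, -0.007078)
  m=-1: Y*=(0.103915, -0.142012)  Y=(-0.121128, 0.010528)  product (-0.011092, 0.018296)
  m=+0: Y*=(0.578841, -0.000000)  Y=(-0.291345, 0.000000)  product (-0.168642, 0.000000)
  m=+1: Y*=(-0.103915, -0.142012)  Y=(0.121128, 0.010528)  product (-0.011092, -0.018296)
  m=+2: Y*=(-0.006416, 0.020211)  Y=(0.370812, 0.064951)  product (-0.003692, 0.007078)
Σ over m = (-0.198210, 0.000000); ×(4π/5) → (-0.498155, 0.000000). Real part: -0.498155

-0.498155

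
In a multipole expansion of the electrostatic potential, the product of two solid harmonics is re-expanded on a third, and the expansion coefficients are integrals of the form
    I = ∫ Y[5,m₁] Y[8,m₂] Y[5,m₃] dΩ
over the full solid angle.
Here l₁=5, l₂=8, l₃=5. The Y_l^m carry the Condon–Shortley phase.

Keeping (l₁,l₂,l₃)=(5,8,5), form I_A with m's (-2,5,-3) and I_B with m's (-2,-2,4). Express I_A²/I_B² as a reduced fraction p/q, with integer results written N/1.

143/245

l's match ⇒ only the (l;m) 3-j factors differ between A and B.
A: triangle coeff Δ(5,8,5) = 1/37413090; Σ_t [5,7]: t=5:−1/58060800 t=6:+1/7257600 t=7:−1/14515200 = 1/19353600; (3j)²=21/3230 [(5 8 5; -2 5 -3)], sign=+1
B: triangle coeff Δ(5,8,5) = 1/37413090; Σ_t [5,6]: t=5:−1/7257600 t=6:+1/58060800 = -1/8294400; (3j)²=1029/92378 [(5 8 5; -2 -2 4)], sign=+1
I_A²/I_B² = (21/3230)/(1029/92378) = 143/245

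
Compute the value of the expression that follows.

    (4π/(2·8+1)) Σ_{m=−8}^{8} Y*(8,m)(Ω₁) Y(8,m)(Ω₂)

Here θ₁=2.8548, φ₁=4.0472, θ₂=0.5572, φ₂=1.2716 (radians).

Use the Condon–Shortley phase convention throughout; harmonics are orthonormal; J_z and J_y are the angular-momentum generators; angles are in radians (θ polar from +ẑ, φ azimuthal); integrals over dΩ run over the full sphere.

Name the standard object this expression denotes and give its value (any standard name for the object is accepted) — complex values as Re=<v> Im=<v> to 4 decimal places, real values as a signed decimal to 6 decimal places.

Legendre polynomial (addition theorem), -0.095952

This sum is the spherical-harmonic addition theorem: it equals the Legendre polynomial P_l(cos γ) of the angle γ between the two directions.
Term-by-term m-sum for l=8 (normalisation 4π/17 = 0.739198):
  [-8]  conj(Y_{8,-8})(Ω₁) = 0.00001 + 0.00002j ; Y_{8,-8}(Ω₂) = -0.00231 + 0.00214j ; Δ = -0.00000 - 0.00000j
  [-7]  conj(Y_{8,-7})(Ω₁) = 0.00029 + 0.00002j ; Y_{8,-7}(Ω₂) = -0.01752 - 0.01012j ; Δ = -0.00000 - 0.00000j
  [-6]  conj(Y_{8,-6})(Ω₁) = 0.00163 - 0.00185j ; Y_{8,-6}(Ω₂) = 0.01796 - 0.07869j ; Δ = -0.00012 - 0.00016j
  [-5]  conj(Y_{8,-5})(Ω₁) = -0.00280 - 0.01500j ; Y_{8,-5}(Ω₂) = 0.22214 - 0.01665j ; Δ = -0.00087 - 0.00329j
  [-4]  conj(Y_{8,-4})(Ω₁) = -0.06164 - 0.03215j ; Y_{8,-4}(Ω₂) = 0.15464 + 0.39401j ; Δ = 0.00314 - 0.02926j
  [-3]  conj(Y_{8,-3})(Ω₁) = -0.20888 + 0.09448j ; Y_{8,-3}(Ω₂) = -0.38642 + 0.30816j ; Δ = 0.05160 - 0.10088j
  [-2]  conj(Y_{8,-2})(Ω₁) = -0.12091 + 0.49320j ; Y_{8,-2}(Ω₂) = -0.15062 - 0.10269j ; Δ = 0.06886 - 0.06187j
  [-1]  conj(Y_{8,-1})(Ω₁) = 0.37069 + 0.47254j ; Y_{8,-1}(Ω₂) = -0.10023 + 0.32494j ; Δ = -0.19070 + 0.07309j
  [+0]  conj(Y_{8,0})(Ω₁) = -0.02072 + 0.00000j ; Y_{8,0}(Ω₂) = -0.30838 + 0.00000j ; Δ = 0.00639 + 0.00000j
  [+1]  conj(Y_{8,1})(Ω₁) = -0.37069 + 0.47254j ; Y_{8,1}(Ω₂) = 0.10023 + 0.32494j ; Δ = -0.19070 - 0.07309j
  [+2]  conj(Y_{8,2})(Ω₁) = -0.12091 - 0.49320j ; Y_{8,2}(Ω₂) = -0.15062 + 0.10269j ; Δ = 0.06886 + 0.06187j
  [+3]  conj(Y_{8,3})(Ω₁) = 0.20888 + 0.09448j ; Y_{8,3}(Ω₂) = 0.38642 + 0.30816j ; Δ = 0.05160 + 0.10088j
  [+4]  conj(Y_{8,4})(Ω₁) = -0.06164 + 0.03215j ; Y_{8,4}(Ω₂) = 0.15464 - 0.39401j ; Δ = 0.00314 + 0.02926j
  [+5]  conj(Y_{8,5})(Ω₁) = 0.00280 - 0.01500j ; Y_{8,5}(Ω₂) = -0.22214 - 0.01665j ; Δ = -0.00087 + 0.00329j
  [+6]  conj(Y_{8,6})(Ω₁) = 0.00163 + 0.00185j ; Y_{8,6}(Ω₂) = 0.01796 + 0.07869j ; Δ = -0.00012 + 0.00016j
  [+7]  conj(Y_{8,7})(Ω₁) = -0.00029 + 0.00002j ; Y_{8,7}(Ω₂) = 0.01752 - 0.01012j ; Δ = -0.00000 + 0.00000j
  [+8]  conj(Y_{8,8})(Ω₁) = 0.00001 - 0.00002j ; Y_{8,8}(Ω₂) = -0.00231 - 0.00214j ; Δ = -0.00000 + 0.00000j
Σ over m = -0.12981 + 0.00000j; ×(4π/17) → -0.09595 + 0.00000j. Real part: -0.095952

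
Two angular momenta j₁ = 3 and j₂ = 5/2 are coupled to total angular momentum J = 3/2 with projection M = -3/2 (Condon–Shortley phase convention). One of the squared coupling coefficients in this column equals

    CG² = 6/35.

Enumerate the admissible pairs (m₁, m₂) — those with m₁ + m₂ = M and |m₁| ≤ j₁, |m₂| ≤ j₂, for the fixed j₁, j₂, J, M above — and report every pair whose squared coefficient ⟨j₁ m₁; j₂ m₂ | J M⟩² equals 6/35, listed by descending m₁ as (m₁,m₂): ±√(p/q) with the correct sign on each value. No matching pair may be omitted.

(0,-3/2): −√(6/35)

Admissible pairs with m₁+m₂ = M = -3/2: (-3,3/2), (-2,1/2), (-1,-1/2), (0,-3/2), (1,-5/2)
  (m₁,m₂)=(1,-5/2): CG² = 1/14, CG = +√(1/14)
  (m₁,m₂)=(0,-3/2): CG² = 6/35, CG = −√(6/35)   ← matches the target
  (m₁,m₂)=(-1,-1/2): CG² = 9/35, CG = +√(9/35)
  (m₁,m₂)=(-2,1/2): CG² = 2/7, CG = −√(2/7)
  (m₁,m₂)=(-3,3/2): CG² = 3/14, CG = +√(3/14)
Pairs with CG² = 6/35: (0,-3/2): −√(6/35)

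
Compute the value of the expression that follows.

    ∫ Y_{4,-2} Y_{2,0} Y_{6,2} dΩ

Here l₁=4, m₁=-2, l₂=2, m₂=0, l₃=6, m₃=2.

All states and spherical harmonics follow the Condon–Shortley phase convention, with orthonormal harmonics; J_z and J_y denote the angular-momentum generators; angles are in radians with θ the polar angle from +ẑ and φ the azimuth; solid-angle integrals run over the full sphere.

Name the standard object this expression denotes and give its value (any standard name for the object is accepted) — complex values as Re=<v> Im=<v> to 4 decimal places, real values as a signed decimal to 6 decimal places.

Gaunt coefficient, +0.206144

This is a Gaunt coefficient — the integral of a triple product of spherical harmonics over the sphere.
m-sum 0 ✓  L=12 even ✓  2≤6≤6 ✓
Π(2lᵢ+1) = 9×5×13 = 585
triangle coeff Δ(4,2,6) = 1/6435
Σ_t [0,0]: t=0:+1/2304 = 1/2304
(3j)²=5/143 [(4 2 6; 0 0 0)], sign=+1
Σ_t [0,0]: t=0:+1/5760 = 1/5760
(3j)²=56/2145 [(4 2 6; -2 0 2)], sign=+1
⇒ 4πI² = 840/1573
I = (+1)√(840/1573/(4π)) = 0.20614383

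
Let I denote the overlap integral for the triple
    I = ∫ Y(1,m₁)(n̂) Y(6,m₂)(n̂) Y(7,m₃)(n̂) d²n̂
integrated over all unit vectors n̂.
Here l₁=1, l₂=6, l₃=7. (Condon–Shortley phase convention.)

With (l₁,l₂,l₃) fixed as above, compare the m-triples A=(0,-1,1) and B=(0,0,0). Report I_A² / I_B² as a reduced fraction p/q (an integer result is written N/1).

Same 1,6,7: normalisation and zero-m 3j drop out of the ratio.
A: Δ: 0! 2! 12! / 15! → 1/1365; sum: t=0:+1/604800 = 1/604800; 3j²(1 6 7; 0 -1 1) = Δ·Π!·Σ² = 16/455  (sign +1)
B: Δ: 0! 2! 12! / 15! → 1/1365; sum: t=0:+1/518400 = 1/518400; 3j²(1 6 7; 0 0 0) = Δ·Π!·Σ² = 7/195  (sign -1)
I_A²/I_B² = (16/455)/(7/195) = 48/49

48/49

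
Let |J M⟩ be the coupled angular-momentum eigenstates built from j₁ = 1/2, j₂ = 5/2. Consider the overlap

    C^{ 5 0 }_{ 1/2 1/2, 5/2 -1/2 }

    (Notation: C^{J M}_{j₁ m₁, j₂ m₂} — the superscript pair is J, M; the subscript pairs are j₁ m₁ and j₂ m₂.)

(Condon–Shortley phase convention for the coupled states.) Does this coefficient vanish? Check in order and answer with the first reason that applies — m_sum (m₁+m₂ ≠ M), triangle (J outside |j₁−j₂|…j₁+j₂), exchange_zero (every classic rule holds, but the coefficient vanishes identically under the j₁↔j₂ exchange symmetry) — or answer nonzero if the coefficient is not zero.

m-sum: m₁+m₂ = 1/2+(-1/2) = 0, M = 0  ✓
triangle: need |j₁−j₂| ≤ J ≤ j₁+j₂, i.e. J ∈ [2, 3]; J = 5 is outside ✗ ⇒ coefficient is 0

triangle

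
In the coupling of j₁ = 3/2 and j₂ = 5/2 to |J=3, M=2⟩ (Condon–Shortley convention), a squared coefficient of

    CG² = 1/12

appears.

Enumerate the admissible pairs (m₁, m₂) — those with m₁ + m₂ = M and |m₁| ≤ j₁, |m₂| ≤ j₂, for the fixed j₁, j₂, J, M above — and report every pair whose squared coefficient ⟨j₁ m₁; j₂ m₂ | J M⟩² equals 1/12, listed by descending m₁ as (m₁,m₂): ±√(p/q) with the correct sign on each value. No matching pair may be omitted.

(1/2,3/2): −√(1/12)

Admissible pairs with m₁+m₂ = M = 2: (-1/2,5/2), (1/2,3/2), (3/2,1/2)
  (m₁,m₂)=(3/2,1/2): CG² = 1/2, CG = +√(1/2)
  (m₁,m₂)=(1/2,3/2): CG² = 1/12, CG = −√(1/12)   ← matches the target
  (m₁,m₂)=(-1/2,5/2): CG² = 5/12, CG = −√(5/12)
Pairs with CG² = 1/12: (1/2,3/2): −√(1/12)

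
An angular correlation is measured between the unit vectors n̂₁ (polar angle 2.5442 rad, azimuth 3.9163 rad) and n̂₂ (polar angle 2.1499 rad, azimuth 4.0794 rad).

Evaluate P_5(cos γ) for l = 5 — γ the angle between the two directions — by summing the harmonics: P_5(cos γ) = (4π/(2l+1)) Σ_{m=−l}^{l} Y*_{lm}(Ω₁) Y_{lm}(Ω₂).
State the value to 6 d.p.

Addition theorem: P_5(cos γ) = (4π/11) Σ_m Y*_{lm}(Ω₁) Y_{lm}(Ω₂), m = −5…5:
  m=-5: Y*=0.01944 + 0.01747j  Y=0.00445 - 0.19056j  product 0.00341 - 0.00363j
  m=-4: Y*=0.12137 - 0.00519j  Y=0.32314 - 0.22567j  product 0.03805 - 0.02907j
  m=-3: Y*=0.21700 - 0.23139j  Y=0.32554 + 0.11084j  product 0.09629 - 0.05127j
  m=-2: Y*=-0.00996 - 0.46577j  Y=-0.01979 - 0.06289j  product -0.02909 + 0.00984j
  m=-1: Y*=-0.16005 - 0.15667j  Y=0.20762 - 0.28298j  product -0.07756 + 0.01276j
  m=+0: Y*=0.32987 + 0.00000j  Y=0.02011 + 0.00000j  product 0.00663 + 0.00000j
  m=+1: Y*=0.16005 - 0.15667j  Y=-0.20762 - 0.28298j  product -0.07756 - 0.01276j
  m=+2: Y*=-0.00996 + 0.46577j  Y=-0.01979 + 0.06289j  product -0.02909 - 0.00984j
  m=+3: Y*=-0.21700 - 0.23139j  Y=-0.32554 + 0.11084j  product 0.09629 + 0.05127j
  m=+4: Y*=0.12137 + 0.00519j  Y=0.32314 + 0.22567j  product 0.03805 + 0.02907j
  m=+5: Y*=-0.01944 + 0.01747j  Y=-0.00445 - 0.19056j  product 0.00341 + 0.00363j
Total Σ_m = 0.06882 - 0.00000j. Multiply by 1.142397: 0.07862 - 0.00000j. P_5(cos γ) = 0.078622

0.078622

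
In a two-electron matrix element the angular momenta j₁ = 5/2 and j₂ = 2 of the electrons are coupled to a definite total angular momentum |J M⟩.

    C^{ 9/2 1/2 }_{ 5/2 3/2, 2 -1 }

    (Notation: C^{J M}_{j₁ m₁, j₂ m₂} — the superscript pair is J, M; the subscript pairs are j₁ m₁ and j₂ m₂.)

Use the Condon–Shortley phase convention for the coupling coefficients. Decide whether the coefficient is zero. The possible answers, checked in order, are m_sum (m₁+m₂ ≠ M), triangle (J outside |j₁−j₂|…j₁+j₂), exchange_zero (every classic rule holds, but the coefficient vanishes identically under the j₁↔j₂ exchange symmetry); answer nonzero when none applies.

m-sum: m₁+m₂ = 3/2+(-1) = 1/2, M = 1/2  ✓
triangle: |j₁−j₂| = 1/2 ≤ J = 9/2 ≤ j₁+j₂ = 9/2  ✓
exchange: j₁≠j₂ or m₁≠m₂ — the exchange symmetry imposes no constraint here
value check: CG = +√(10/63) = +0.398410 ≠ 0

nonzero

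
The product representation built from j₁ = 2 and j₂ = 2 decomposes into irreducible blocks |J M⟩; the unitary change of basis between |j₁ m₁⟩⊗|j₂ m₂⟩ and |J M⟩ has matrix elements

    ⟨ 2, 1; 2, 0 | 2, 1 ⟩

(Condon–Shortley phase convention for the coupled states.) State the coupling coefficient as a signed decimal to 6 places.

−√(1/14) = -0.267261

triangle: 2!·2!·2!/7! = 8/5040
(j±m)!: 3!·1!·2!·2!·3!·1! = 144
prefactor² = (2J+1)·Δ·N² = 8/7
  k=0: +1/(0!·2!·1!·2!·1!·0!) = 1/4
  k=1: −1/(1!·1!·0!·1!·2!·1!) = -1/2
Σ = -1/4  ⇒  CG² = 8/7·(-1/4)² = 1/14
CG = −√(1/14) = -0.267261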